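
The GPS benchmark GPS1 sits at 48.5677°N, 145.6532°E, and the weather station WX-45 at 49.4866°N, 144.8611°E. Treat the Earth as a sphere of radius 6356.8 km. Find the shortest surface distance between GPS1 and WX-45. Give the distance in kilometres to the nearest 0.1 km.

117.1 km

Δφ = 0.9189°,  Δλ = -0.7921°
a = sin²(Δφ/2) + cos φ₁ cos φ₂ sin²(Δλ/2) = 0.000085
c = 2·arcsin(√a) = 0.018422 rad = 1.0555°
d = R·c = 6356.8 × 0.018422 = 117.1 km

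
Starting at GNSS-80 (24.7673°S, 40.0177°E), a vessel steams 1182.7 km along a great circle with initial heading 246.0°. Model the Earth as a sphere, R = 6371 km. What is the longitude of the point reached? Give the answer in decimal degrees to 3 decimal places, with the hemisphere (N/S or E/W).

δ = d/R = 1182.7/6371 = 0.185638 rad
φ₂ = arcsin(sin φ₁ cos δ + cos φ₁ sin δ cos θ)
   = arcsin(-0.41893·0.98282 + 0.90802·0.18457·-0.40674) = -28.67910°
λ₂ = λ₁ + atan2(sin θ sin δ cos φ₁, cos δ − sin φ₁ sin φ₂) = 28.93681°

28.937°E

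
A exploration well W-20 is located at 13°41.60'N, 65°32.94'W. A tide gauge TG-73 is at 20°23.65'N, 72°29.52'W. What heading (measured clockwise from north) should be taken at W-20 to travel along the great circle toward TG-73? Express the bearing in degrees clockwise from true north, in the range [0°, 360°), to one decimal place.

316.2°

W-20: φ = +13.69333°, λ = -65.54900°
TG-73: φ = +20.39417°, λ = -72.49200°
Δλ = -6.9430°
y = sin Δλ · cos φ₂ = -0.113305
x = cos φ₁ sin φ₂ − sin φ₁ cos φ₂ cos Δλ = 0.118312
θ = atan2(y, x) = -43.7614° → 316.2386° (mod 360°)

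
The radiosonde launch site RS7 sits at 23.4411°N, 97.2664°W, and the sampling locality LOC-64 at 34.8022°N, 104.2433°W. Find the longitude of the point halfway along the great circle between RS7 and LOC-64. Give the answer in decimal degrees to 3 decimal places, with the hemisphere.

100.561°W

Bx = cos φ₂ cos Δλ = 0.815047,  By = cos φ₂ sin Δλ = -0.099742
φₘ = atan2(sin φ₁ + sin φ₂, √((cos φ₁ + Bx)² + By²)) = 29.16671°
λₘ = λ₁ + atan2(By, cos φ₁ + Bx) = -100.56130°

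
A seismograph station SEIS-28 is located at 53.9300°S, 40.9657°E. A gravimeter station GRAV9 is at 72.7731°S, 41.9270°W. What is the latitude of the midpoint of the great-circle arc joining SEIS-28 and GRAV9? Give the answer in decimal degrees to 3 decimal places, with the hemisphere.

Bx = cos φ₂ cos Δλ = 0.036643,  By = cos φ₂ sin Δλ = -0.293881
φₘ = atan2(sin φ₁ + sin φ₂, √((cos φ₁ + Bx)² + By²)) = -68.60174°
λₘ = λ₁ + atan2(By, cos φ₁ + Bx) = 15.79703°

68.602°S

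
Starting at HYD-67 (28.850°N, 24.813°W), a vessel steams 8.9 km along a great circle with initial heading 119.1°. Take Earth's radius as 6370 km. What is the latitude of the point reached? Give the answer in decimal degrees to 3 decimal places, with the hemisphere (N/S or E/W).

28.811°N

δ = d/R = 8.9/6370 = 0.001397 rad
φ₂ = arcsin(sin φ₁ cos δ + cos φ₁ sin δ cos θ)
   = arcsin(0.48252·1.00000 + 0.87589·0.00140·-0.48634) = 28.81104°
λ₂ = λ₁ + atan2(sin θ sin δ cos φ₁, cos δ − sin φ₁ sin φ₂) = -24.73317°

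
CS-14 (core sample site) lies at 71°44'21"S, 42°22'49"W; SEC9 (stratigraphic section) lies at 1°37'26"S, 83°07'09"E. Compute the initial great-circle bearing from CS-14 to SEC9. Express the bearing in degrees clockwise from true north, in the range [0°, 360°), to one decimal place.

CS-14: φ = -71.73917°, λ = -42.38028°
SEC9: φ = -1.62389°, λ = +83.11917°
Δλ = 125.4994°
y = sin Δλ · cos φ₂ = 0.813794
x = cos φ₁ sin φ₂ − sin φ₁ cos φ₂ cos Δλ = -0.560109
θ = atan2(y, x) = 124.5384° → 124.5384° (mod 360°)

124.5°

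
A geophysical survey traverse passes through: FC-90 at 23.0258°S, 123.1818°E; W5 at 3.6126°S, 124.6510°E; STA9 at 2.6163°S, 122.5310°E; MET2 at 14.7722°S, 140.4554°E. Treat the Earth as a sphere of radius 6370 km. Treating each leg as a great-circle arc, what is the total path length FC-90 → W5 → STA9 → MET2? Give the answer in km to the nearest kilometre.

4810 km

FC-90→W5: c = 0.339732 rad, d = 2164.09 km
W5→STA9: c = 0.040833 rad, d = 260.11 km
STA9→MET2: c = 0.374488 rad, d = 2385.49 km
Total = 2164.09 + 260.11 + 2385.49 = 4809.69 km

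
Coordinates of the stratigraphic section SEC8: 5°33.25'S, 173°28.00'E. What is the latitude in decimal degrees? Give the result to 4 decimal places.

5.5542°S

5° + 33.25′/60 = 5 + 0.55417 = 5.5542°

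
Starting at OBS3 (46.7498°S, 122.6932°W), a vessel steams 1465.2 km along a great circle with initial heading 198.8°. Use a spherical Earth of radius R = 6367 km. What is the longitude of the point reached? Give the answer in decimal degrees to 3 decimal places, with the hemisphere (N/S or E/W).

δ = d/R = 1465.2/6367 = 0.230124 rad
φ₂ = arcsin(sin φ₁ cos δ + cos φ₁ sin δ cos θ)
   = arcsin(-0.72837·0.97364 + 0.68519·0.22810·-0.94665) = -58.99462°
λ₂ = λ₁ + atan2(sin θ sin δ cos φ₁, cos δ − sin φ₁ sin φ₂) = -130.89741°

130.897°W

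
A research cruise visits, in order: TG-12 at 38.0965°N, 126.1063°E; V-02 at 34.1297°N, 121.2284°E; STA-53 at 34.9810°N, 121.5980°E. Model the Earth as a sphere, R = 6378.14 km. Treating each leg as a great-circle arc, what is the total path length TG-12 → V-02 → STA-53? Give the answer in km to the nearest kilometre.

723 km

TG-12→V-02: c = 0.097559 rad, d = 622.24 km
V-02→STA-53: c = 0.015779 rad, d = 100.64 km
Total = 622.24 + 100.64 = 722.88 km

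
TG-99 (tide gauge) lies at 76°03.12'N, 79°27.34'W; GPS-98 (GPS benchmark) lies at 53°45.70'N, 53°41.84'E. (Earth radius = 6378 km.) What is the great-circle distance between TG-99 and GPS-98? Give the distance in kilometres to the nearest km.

TG-99: φ = +76.05200°, λ = -79.45567°
GPS-98: φ = +53.76167°, λ = +53.69733°
Δφ = -22.2903°,  Δλ = 133.1530°
a = sin²(Δφ/2) + cos φ₁ cos φ₂ sin²(Δλ/2) = 0.157336
c = 2·arcsin(√a) = 0.815743 rad = 46.7387°
d = R·c = 6378 × 0.815743 = 5202.8 km

5203 km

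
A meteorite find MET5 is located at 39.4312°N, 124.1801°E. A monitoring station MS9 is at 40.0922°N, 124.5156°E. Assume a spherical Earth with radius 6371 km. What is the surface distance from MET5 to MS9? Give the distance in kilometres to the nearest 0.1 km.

78.9 km

Δφ = 0.6610°,  Δλ = 0.3355°
a = sin²(Δφ/2) + cos φ₁ cos φ₂ sin²(Δλ/2) = 0.000038
c = 2·arcsin(√a) = 0.012384 rad = 0.7095°
d = R·c = 6371 × 0.012384 = 78.9 km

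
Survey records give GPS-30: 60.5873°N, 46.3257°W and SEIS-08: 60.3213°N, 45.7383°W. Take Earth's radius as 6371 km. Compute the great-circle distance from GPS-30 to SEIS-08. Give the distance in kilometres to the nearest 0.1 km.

43.7 km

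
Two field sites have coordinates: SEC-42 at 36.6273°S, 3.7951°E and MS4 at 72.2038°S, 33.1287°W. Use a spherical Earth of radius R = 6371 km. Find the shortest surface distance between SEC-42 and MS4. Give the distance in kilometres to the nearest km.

4467 km

Δφ = -35.5765°,  Δλ = -36.9238°
a = sin²(Δφ/2) + cos φ₁ cos φ₂ sin²(Δλ/2) = 0.117928
c = 2·arcsin(√a) = 0.701082 rad = 40.1690°
d = R·c = 6371 × 0.701082 = 4466.6 km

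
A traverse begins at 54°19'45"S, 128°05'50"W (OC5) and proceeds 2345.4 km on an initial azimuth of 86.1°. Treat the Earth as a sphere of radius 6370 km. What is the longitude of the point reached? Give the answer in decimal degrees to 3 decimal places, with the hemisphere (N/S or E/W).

95.609°W

OC5: φ = -54.32917°, λ = -128.09722°
δ = d/R = 2345.4/6370 = 0.368195 rad
φ₂ = arcsin(sin φ₁ cos δ + cos φ₁ sin δ cos θ)
   = arcsin(-0.81238·0.93298 + 0.58313·0.35993·0.06802) = -48.04398°
λ₂ = λ₁ + atan2(sin θ sin δ cos φ₁, cos δ − sin φ₁ sin φ₂) = -95.60930°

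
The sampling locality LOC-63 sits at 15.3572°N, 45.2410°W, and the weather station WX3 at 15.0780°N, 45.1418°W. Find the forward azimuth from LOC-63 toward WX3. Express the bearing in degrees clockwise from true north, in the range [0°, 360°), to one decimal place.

161.1°

Δλ = 0.0992°
y = sin Δλ · cos φ₂ = 0.001672
x = cos φ₁ sin φ₂ − sin φ₁ cos φ₂ cos Δλ = -0.004873
θ = atan2(y, x) = 161.0631° → 161.0631° (mod 360°)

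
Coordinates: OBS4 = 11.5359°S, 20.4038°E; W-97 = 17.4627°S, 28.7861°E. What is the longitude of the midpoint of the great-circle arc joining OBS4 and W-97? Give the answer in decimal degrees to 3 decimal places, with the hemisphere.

24.539°E

Bx = cos φ₂ cos Δλ = 0.943722,  By = cos φ₂ sin Δλ = 0.139059
φₘ = atan2(sin φ₁ + sin φ₂, √((cos φ₁ + Bx)² + By²)) = -14.53653°
λₘ = λ₁ + atan2(By, cos φ₁ + Bx) = 24.53874°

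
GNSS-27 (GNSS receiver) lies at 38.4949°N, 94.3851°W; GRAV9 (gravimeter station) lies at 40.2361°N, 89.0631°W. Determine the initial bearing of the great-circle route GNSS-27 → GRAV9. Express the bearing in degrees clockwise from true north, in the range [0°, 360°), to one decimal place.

65.4°

Δλ = 5.3220°
y = sin Δλ · cos φ₂ = 0.070807
x = cos φ₁ sin φ₂ − sin φ₁ cos φ₂ cos Δλ = 0.032433
θ = atan2(y, x) = 65.3896° → 65.3896° (mod 360°)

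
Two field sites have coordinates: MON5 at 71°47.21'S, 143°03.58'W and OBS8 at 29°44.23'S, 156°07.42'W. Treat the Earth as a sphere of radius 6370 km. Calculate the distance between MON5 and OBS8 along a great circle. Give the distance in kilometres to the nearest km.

4741 km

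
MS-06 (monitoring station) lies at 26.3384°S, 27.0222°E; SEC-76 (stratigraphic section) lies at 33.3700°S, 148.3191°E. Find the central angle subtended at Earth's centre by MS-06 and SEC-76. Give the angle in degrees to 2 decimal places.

98.32°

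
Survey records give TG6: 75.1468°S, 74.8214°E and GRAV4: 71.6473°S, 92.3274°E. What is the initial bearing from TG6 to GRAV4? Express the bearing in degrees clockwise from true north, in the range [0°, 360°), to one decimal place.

Δλ = 17.5060°
y = sin Δλ · cos φ₂ = 0.094713
x = cos φ₁ sin φ₂ − sin φ₁ cos φ₂ cos Δλ = 0.046944
θ = atan2(y, x) = 63.6349° → 63.6349° (mod 360°)

63.6°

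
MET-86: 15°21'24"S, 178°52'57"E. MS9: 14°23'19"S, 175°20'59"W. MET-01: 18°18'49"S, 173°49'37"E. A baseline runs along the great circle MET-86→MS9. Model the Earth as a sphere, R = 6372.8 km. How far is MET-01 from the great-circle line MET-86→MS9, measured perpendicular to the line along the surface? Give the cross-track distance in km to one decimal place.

MET-86: φ = -15.35667°, λ = +178.88250°
MS9: φ = -14.38861°, λ = -175.34972°
MET-01: φ = -18.31361°, λ = +173.82694°
δ₁₃ = central angle MET-86→MET-01 = 0.098963 rad  (haversine)
θ₁₃ = bearing MET-86→MET-01 = 237.858°,  θ₁₂ = bearing MET-86→MS9 = 80.898°
dₓₜ = R·arcsin(sin δ₁₃ · sin(θ₁₃ − θ₁₂)) = 6372.8·arcsin(0.09880·sin(156.961°)) = 246.478 km
|dₓₜ| = 246.478 km

246.5 km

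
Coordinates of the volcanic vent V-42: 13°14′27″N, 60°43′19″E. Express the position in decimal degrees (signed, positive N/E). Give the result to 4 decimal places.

+13.2408°, +60.7219°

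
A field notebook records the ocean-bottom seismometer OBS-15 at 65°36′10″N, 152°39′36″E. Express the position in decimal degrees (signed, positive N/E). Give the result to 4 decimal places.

+65.6028°, +152.6600°

lat: 65.6028° N → +65.6028°
lon: 152.6600° E → +152.6600°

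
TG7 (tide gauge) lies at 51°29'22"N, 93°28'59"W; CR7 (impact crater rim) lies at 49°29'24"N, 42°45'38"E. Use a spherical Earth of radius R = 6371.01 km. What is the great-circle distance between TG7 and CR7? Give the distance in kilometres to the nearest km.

TG7: φ = +51.48944°, λ = -93.48306°
CR7: φ = +49.49000°, λ = +42.76056°
Δφ = -1.9994°,  Δλ = 136.2436°
a = sin²(Δφ/2) + cos φ₁ cos φ₂ sin²(Δλ/2) = 0.348609
c = 2·arcsin(√a) = 1.263185 rad = 72.3752°
d = R·c = 6371.01 × 1.263185 = 8047.8 km

8048 km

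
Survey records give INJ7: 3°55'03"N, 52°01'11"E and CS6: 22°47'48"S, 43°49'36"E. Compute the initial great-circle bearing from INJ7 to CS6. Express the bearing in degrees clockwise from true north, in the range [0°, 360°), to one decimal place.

196.3°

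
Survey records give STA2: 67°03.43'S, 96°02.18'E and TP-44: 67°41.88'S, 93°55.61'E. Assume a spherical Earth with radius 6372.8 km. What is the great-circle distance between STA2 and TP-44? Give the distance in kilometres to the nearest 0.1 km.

115.0 km

STA2: φ = -67.05717°, λ = +96.03633°
TP-44: φ = -67.69800°, λ = +93.92683°
Δφ = -0.6408°,  Δλ = -2.1095°
a = sin²(Δφ/2) + cos φ₁ cos φ₂ sin²(Δλ/2) = 0.000081
c = 2·arcsin(√a) = 0.018045 rad = 1.0339°
d = R·c = 6372.8 × 0.018045 = 115.0 km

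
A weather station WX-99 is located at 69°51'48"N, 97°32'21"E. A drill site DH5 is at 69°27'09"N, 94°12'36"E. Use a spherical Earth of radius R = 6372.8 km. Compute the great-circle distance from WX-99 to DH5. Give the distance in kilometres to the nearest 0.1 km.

WX-99: φ = +69.86333°, λ = +97.53917°
DH5: φ = +69.45250°, λ = +94.21000°
Δφ = -0.4108°,  Δλ = -3.3292°
a = sin²(Δφ/2) + cos φ₁ cos φ₂ sin²(Δλ/2) = 0.000115
c = 2·arcsin(√a) = 0.021430 rad = 1.2279°
d = R·c = 6372.8 × 0.021430 = 136.6 km

136.6 km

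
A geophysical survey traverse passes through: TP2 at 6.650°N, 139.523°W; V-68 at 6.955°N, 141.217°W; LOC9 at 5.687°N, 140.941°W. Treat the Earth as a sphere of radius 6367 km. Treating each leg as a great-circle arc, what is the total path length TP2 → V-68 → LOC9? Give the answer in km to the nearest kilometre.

334 km

TP2→V-68: c = 0.029836 rad, d = 189.97 km
V-68→LOC9: c = 0.022643 rad, d = 144.17 km
Total = 189.97 + 144.17 = 334.13 km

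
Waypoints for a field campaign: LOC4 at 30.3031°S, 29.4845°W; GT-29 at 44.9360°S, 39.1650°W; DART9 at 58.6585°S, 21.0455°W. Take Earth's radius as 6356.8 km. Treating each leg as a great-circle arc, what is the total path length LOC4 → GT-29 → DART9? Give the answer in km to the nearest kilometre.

3782 km

LOC4→GT-29: c = 0.287832 rad, d = 1829.69 km
GT-29→DART9: c = 0.307158 rad, d = 1952.54 km
Total = 1829.69 + 1952.54 = 3782.23 km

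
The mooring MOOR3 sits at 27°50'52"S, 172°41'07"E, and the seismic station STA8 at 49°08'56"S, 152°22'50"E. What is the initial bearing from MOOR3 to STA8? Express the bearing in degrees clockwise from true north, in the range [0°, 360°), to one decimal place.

210.7°

MOOR3: φ = -27.84778°, λ = +172.68528°
STA8: φ = -49.14889°, λ = +152.38056°
Δλ = -20.3047°
y = sin Δλ · cos φ₂ = -0.226980
x = cos φ₁ sin φ₂ − sin φ₁ cos φ₂ cos Δλ = -0.382256
θ = atan2(y, x) = -149.2986° → 210.7014° (mod 360°)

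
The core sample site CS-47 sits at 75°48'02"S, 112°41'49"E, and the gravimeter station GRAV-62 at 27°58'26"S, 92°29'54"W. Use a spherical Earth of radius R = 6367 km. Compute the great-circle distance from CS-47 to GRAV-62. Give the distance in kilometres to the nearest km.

8335 km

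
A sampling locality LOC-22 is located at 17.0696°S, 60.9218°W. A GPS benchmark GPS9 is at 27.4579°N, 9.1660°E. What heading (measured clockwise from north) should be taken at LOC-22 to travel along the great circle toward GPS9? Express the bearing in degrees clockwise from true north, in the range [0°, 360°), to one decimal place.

Δλ = 70.0878°
y = sin Δλ · cos φ₂ = 0.834300
x = cos φ₁ sin φ₂ − sin φ₁ cos φ₂ cos Δλ = 0.529495
θ = atan2(y, x) = 57.5985° → 57.5985° (mod 360°)

57.6°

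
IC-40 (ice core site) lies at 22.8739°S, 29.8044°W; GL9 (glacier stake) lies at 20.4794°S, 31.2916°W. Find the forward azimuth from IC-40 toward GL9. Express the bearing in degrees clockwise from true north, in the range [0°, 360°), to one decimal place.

329.7°

Δλ = -1.4872°
y = sin Δλ · cos φ₂ = -0.024313
x = cos φ₁ sin φ₂ − sin φ₁ cos φ₂ cos Δλ = 0.041657
θ = atan2(y, x) = -30.2701° → 329.7299° (mod 360°)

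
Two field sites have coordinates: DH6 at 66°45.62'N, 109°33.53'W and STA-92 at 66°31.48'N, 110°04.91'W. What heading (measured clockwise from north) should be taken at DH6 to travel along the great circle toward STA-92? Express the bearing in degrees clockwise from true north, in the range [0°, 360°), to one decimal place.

DH6: φ = +66.76033°, λ = -109.55883°
STA-92: φ = +66.52467°, λ = -110.08183°
Δλ = -0.5230°
y = sin Δλ · cos φ₂ = -0.003636
x = cos φ₁ sin φ₂ − sin φ₁ cos φ₂ cos Δλ = -0.004098
θ = atan2(y, x) = -138.4167° → 221.5833° (mod 360°)

221.6°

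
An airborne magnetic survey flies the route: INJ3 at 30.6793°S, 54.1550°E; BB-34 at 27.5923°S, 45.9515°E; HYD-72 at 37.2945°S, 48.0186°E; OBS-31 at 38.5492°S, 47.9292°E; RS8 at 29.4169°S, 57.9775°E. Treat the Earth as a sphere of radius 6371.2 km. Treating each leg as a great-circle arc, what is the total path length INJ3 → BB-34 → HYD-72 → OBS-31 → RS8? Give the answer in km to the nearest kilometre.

3476 km

INJ3→BB-34: c = 0.136123 rad, d = 867.27 km
BB-34→HYD-72: c = 0.172036 rad, d = 1096.08 km
HYD-72→OBS-31: c = 0.021933 rad, d = 139.74 km
OBS-31→RS8: c = 0.215475 rad, d = 1372.83 km
Total = 867.27 + 1096.08 + 139.74 + 1372.83 = 3475.92 km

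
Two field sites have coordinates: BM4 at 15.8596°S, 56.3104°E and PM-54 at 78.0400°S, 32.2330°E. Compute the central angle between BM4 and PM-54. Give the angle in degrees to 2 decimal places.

Δφ = -62.1804°,  Δλ = -24.0774°
a = sin²(Δφ/2) + cos φ₁ cos φ₂ sin²(Δλ/2) = 0.275327
c = 2·arcsin(√a) = 1.104764 rad = 63.2983°

63.30°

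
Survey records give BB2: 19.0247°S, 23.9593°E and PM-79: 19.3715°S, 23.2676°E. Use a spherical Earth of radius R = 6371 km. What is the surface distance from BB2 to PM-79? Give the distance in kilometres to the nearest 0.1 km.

Δφ = -0.3468°,  Δλ = -0.6917°
a = sin²(Δφ/2) + cos φ₁ cos φ₂ sin²(Δλ/2) = 0.000042
c = 2·arcsin(√a) = 0.012908 rad = 0.7396°
d = R·c = 6371 × 0.012908 = 82.2 km

82.2 km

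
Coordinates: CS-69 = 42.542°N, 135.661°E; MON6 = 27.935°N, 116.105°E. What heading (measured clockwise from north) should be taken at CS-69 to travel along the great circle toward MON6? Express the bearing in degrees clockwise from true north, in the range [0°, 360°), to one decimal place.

Δλ = -19.5560°
y = sin Δλ · cos φ₂ = -0.295725
x = cos φ₁ sin φ₂ − sin φ₁ cos φ₂ cos Δλ = -0.217729
θ = atan2(y, x) = -126.3626° → 233.6374° (mod 360°)

233.6°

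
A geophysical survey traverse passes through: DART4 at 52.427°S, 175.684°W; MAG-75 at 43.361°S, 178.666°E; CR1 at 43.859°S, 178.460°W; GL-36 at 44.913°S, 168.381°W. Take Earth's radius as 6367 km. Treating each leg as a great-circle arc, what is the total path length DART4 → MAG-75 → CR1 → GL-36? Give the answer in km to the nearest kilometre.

2137 km

DART4→MAG-75: c = 0.171360 rad, d = 1091.05 km
MAG-75→CR1: c = 0.037342 rad, d = 237.76 km
CR1→GL-36: c = 0.126968 rad, d = 808.40 km
Total = 1091.05 + 237.76 + 808.40 = 2137.21 km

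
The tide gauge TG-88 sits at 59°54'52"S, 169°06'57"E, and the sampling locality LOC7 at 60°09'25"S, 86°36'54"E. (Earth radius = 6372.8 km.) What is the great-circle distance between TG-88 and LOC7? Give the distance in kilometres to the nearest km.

4277 km

TG-88: φ = -59.91444°, λ = +169.11583°
LOC7: φ = -60.15694°, λ = +86.61500°
Δφ = -0.2425°,  Δλ = -82.5008°
a = sin²(Δφ/2) + cos φ₁ cos φ₂ sin²(Δλ/2) = 0.108454
c = 2·arcsin(√a) = 0.671174 rad = 38.4555°
d = R·c = 6372.8 × 0.671174 = 4277.3 km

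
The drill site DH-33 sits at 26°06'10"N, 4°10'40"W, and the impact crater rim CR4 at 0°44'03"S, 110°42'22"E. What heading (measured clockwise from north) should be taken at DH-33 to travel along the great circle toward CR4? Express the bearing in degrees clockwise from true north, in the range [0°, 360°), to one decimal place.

DH-33: φ = +26.10278°, λ = -4.17778°
CR4: φ = -0.73417°, λ = +110.70611°
Δλ = 114.8839°
y = sin Δλ · cos φ₂ = 0.907088
x = cos φ₁ sin φ₂ − sin φ₁ cos φ₂ cos Δλ = 0.173615
θ = atan2(y, x) = 79.1648° → 79.1648° (mod 360°)

79.2°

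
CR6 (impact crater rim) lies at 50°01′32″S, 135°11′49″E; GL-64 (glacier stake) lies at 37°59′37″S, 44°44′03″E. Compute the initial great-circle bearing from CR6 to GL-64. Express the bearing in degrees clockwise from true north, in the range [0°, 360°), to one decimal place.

CR6: φ = -50.02556°, λ = +135.19694°
GL-64: φ = -37.99361°, λ = +44.73417°
Δλ = -90.4628°
y = sin Δλ · cos φ₂ = -0.788054
x = cos φ₁ sin φ₂ − sin φ₁ cos φ₂ cos Δλ = -0.400351
θ = atan2(y, x) = -116.9317° → 243.0683° (mod 360°)

243.1°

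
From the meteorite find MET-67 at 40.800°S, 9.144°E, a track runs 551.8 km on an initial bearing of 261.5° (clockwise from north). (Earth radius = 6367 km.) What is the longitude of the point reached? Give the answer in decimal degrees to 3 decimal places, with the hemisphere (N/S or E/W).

2.596°E

δ = d/R = 551.8/6367 = 0.086666 rad
φ₂ = arcsin(sin φ₁ cos δ + cos φ₁ sin δ cos θ)
   = arcsin(-0.65342·0.99625 + 0.75700·0.08656·-0.14781) = -41.34971°
λ₂ = λ₁ + atan2(sin θ sin δ cos φ₁, cos δ − sin φ₁ sin φ₂) = 2.59593°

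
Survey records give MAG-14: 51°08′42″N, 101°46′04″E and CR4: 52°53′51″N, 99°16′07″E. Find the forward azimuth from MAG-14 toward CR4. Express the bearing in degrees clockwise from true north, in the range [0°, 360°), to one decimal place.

MAG-14: φ = +51.14500°, λ = +101.76778°
CR4: φ = +52.89750°, λ = +99.26861°
Δλ = -2.4992°
y = sin Δλ · cos φ₂ = -0.026304
x = cos φ₁ sin φ₂ − sin φ₁ cos φ₂ cos Δλ = 0.031029
θ = atan2(y, x) = -40.2891° → 319.7109° (mod 360°)

319.7°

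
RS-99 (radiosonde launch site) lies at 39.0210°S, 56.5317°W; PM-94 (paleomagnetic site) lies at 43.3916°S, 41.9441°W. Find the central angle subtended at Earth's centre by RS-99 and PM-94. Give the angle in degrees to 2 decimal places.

11.79°

Δφ = -4.3706°,  Δλ = 14.5876°
a = sin²(Δφ/2) + cos φ₁ cos φ₂ sin²(Δλ/2) = 0.010554
c = 2·arcsin(√a) = 0.205826 rad = 11.7930°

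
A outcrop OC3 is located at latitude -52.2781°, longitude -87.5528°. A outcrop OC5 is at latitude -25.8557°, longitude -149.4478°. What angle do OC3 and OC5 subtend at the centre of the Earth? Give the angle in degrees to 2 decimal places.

Δφ = 26.4224°,  Δλ = -61.8950°
a = sin²(Δφ/2) + cos φ₁ cos φ₂ sin²(Δλ/2) = 0.197836
c = 2·arcsin(√a) = 0.921873 rad = 52.8194°

52.82°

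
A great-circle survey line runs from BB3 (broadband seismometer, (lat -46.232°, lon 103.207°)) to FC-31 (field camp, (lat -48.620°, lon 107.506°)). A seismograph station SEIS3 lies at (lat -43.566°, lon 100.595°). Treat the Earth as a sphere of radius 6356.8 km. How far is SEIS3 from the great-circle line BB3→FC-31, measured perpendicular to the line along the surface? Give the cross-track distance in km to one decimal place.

δ₁₃ = central angle BB3→SEIS3 = 0.056631 rad  (haversine)
θ₁₃ = bearing BB3→SEIS3 = 324.310°,  θ₁₂ = bearing BB3→FC-31 = 130.956°
dₓₜ = R·arcsin(sin δ₁₃ · sin(θ₁₃ − θ₁₂)) = 6356.8·arcsin(0.05660·sin(193.354°)) = -83.102 km
|dₓₜ| = 83.102 km

83.1 km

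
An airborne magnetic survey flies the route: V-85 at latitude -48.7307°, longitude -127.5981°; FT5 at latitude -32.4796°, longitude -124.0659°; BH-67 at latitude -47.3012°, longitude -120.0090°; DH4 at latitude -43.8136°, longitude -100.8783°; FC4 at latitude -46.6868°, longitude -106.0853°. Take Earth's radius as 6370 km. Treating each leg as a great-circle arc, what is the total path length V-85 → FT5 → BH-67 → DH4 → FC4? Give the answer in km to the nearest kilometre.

5566 km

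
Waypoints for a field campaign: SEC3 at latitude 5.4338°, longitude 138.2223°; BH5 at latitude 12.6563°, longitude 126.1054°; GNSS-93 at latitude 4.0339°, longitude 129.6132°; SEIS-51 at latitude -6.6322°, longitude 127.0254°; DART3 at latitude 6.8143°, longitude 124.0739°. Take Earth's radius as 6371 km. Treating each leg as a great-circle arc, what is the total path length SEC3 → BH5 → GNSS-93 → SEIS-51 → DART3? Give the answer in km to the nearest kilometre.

5338 km

SEC3→BH5: c = 0.243808 rad, d = 1553.30 km
BH5→GNSS-93: c = 0.162200 rad, d = 1033.38 km
GNSS-93→SEIS-51: c = 0.191541 rad, d = 1220.31 km
SEIS-51→DART3: c = 0.240247 rad, d = 1530.62 km
Total = 1553.30 + 1033.38 + 1220.31 + 1530.62 = 5337.60 km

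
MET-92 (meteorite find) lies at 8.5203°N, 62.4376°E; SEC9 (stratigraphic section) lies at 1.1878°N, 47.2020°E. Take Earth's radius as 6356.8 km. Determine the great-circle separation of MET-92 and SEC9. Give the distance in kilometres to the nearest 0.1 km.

1869.4 km

Δφ = -7.3325°,  Δλ = -15.2356°
a = sin²(Δφ/2) + cos φ₁ cos φ₂ sin²(Δλ/2) = 0.021465
c = 2·arcsin(√a) = 0.294074 rad = 16.8492°
d = R·c = 6356.8 × 0.294074 = 1869.4 km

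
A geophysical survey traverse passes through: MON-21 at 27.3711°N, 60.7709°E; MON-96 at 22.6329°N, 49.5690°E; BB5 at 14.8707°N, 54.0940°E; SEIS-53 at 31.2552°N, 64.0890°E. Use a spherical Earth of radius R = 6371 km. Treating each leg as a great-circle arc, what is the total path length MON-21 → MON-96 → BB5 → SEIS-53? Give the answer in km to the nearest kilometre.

4317 km

MON-21→MON-96: c = 0.195416 rad, d = 1244.99 km
MON-96→BB5: c = 0.154708 rad, d = 985.64 km
BB5→SEIS-53: c = 0.327497 rad, d = 2086.48 km
Total = 1244.99 + 985.64 + 2086.48 = 4317.12 km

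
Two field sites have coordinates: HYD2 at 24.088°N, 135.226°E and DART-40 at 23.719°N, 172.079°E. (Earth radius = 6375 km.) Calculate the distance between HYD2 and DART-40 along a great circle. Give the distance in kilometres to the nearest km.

3738 km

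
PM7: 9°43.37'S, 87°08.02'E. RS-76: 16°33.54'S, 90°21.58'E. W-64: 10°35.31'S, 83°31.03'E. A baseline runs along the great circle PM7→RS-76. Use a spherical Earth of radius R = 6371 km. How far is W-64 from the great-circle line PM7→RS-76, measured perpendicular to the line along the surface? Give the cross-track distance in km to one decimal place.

PM7: φ = -9.72283°, λ = +87.13367°
RS-76: φ = -16.55900°, λ = +90.35967°
W-64: φ = -10.58850°, λ = +83.51717°
δ₁₃ = central angle PM7→W-64 = 0.063941 rad  (haversine)
θ₁₃ = bearing PM7→W-64 = 256.018°,  θ₁₂ = bearing PM7→RS-76 = 155.668°
dₓₜ = R·arcsin(sin δ₁₃ · sin(θ₁₃ − θ₁₂)) = 6371·arcsin(0.06390·sin(100.350°)) = 400.728 km
|dₓₜ| = 400.728 km

400.7 km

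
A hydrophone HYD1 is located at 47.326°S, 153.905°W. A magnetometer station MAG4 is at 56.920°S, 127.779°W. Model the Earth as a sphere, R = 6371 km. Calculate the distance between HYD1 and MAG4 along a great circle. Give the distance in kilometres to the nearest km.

2059 km

Δφ = -9.5940°,  Δλ = 26.1260°
a = sin²(Δφ/2) + cos φ₁ cos φ₂ sin²(Δλ/2) = 0.025893
c = 2·arcsin(√a) = 0.323233 rad = 18.5199°
d = R·c = 6371 × 0.323233 = 2059.3 km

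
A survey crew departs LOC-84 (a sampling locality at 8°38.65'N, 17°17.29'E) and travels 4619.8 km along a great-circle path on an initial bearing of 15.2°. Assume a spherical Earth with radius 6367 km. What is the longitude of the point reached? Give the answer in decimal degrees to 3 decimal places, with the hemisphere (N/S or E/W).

LOC-84: φ = +8.64417°, λ = +17.28817°
δ = d/R = 4619.8/6367 = 0.725585 rad
φ₂ = arcsin(sin φ₁ cos δ + cos φ₁ sin δ cos θ)
   = arcsin(0.15030·0.74811 + 0.98864·0.66357·0.96502) = 48.20416°
λ₂ = λ₁ + atan2(sin θ sin δ cos φ₁, cos δ − sin φ₁ sin φ₂) = 32.42032°

32.420°E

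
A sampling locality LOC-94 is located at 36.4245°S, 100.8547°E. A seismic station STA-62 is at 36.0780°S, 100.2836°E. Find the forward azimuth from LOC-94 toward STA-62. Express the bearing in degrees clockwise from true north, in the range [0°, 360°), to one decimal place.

Δλ = -0.5711°
y = sin Δλ · cos φ₂ = -0.008056
x = cos φ₁ sin φ₂ − sin φ₁ cos φ₂ cos Δλ = 0.006024
θ = atan2(y, x) = -53.2129° → 306.7871° (mod 360°)

306.8°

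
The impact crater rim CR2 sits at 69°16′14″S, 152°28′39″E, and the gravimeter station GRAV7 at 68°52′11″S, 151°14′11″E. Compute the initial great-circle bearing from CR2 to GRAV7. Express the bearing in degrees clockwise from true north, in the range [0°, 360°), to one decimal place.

311.5°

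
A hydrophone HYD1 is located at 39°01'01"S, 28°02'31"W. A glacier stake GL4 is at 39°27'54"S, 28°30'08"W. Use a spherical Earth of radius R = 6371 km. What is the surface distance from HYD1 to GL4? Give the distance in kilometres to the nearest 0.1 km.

63.7 km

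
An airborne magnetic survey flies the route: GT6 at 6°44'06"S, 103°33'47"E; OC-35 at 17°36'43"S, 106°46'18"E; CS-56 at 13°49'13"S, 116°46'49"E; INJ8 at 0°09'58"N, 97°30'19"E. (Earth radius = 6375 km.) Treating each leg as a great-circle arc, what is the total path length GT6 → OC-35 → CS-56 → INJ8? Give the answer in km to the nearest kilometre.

5044 km

GT6: φ = -6.73500°, λ = +103.56306°
OC-35: φ = -17.61194°, λ = +106.77167°
CS-56: φ = -13.82028°, λ = +116.78028°
INJ8: φ = +0.16611°, λ = +97.50528°
GT6→OC-35: c = 0.197547 rad, d = 1259.36 km
OC-35→CS-56: c = 0.180656 rad, d = 1151.68 km
CS-56→INJ8: c = 0.412999 rad, d = 2632.87 km
Total = 1259.36 + 1151.68 + 2632.87 = 5043.92 km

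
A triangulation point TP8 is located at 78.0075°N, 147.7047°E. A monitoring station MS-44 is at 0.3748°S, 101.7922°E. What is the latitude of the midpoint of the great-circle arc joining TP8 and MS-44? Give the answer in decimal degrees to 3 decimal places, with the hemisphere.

40.091°N

Bx = cos φ₂ cos Δλ = 0.695741,  By = cos φ₂ sin Δλ = -0.718263
φₘ = atan2(sin φ₁ + sin φ₂, √((cos φ₁ + Bx)² + By²)) = 40.09062°
λₘ = λ₁ + atan2(By, cos φ₁ + Bx) = 109.22154°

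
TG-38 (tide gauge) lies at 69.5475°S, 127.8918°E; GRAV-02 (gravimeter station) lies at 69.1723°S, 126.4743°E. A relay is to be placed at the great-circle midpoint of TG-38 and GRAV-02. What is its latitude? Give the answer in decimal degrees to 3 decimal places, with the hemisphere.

69.361°S

Bx = cos φ₂ cos Δλ = 0.355450,  By = cos φ₂ sin Δλ = -0.008796
φₘ = atan2(sin φ₁ + sin φ₂, √((cos φ₁ + Bx)² + By²)) = -69.36135°
λₘ = λ₁ + atan2(By, cos φ₁ + Bx) = 127.17689°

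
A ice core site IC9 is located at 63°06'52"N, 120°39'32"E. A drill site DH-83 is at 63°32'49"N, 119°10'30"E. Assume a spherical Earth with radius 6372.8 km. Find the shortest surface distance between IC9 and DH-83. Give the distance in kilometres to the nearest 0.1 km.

IC9: φ = +63.11444°, λ = +120.65889°
DH-83: φ = +63.54694°, λ = +119.17500°
Δφ = 0.4325°,  Δλ = -1.4839°
a = sin²(Δφ/2) + cos φ₁ cos φ₂ sin²(Δλ/2) = 0.000048
c = 2·arcsin(√a) = 0.013860 rad = 0.7941°
d = R·c = 6372.8 × 0.013860 = 88.3 km

88.3 km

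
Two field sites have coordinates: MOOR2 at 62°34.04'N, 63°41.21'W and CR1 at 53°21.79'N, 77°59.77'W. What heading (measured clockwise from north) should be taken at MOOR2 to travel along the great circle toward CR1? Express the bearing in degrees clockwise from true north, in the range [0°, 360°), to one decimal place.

225.8°

MOOR2: φ = +62.56733°, λ = -63.68683°
CR1: φ = +53.36317°, λ = -77.99617°
Δλ = -14.3093°
y = sin Δλ · cos φ₂ = -0.147489
x = cos φ₁ sin φ₂ − sin φ₁ cos φ₂ cos Δλ = -0.143521
θ = atan2(y, x) = -134.2189° → 225.7811° (mod 360°)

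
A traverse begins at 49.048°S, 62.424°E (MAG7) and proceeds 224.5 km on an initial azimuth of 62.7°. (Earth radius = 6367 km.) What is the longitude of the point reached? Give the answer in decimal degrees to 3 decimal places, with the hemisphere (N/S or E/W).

65.112°E

δ = d/R = 224.5/6367 = 0.035260 rad
φ₂ = arcsin(sin φ₁ cos δ + cos φ₁ sin δ cos θ)
   = arcsin(-0.75526·0.99938 + 0.65543·0.03525·0.45865) = -48.08976°
λ₂ = λ₁ + atan2(sin θ sin δ cos φ₁, cos δ − sin φ₁ sin φ₂) = 65.11203°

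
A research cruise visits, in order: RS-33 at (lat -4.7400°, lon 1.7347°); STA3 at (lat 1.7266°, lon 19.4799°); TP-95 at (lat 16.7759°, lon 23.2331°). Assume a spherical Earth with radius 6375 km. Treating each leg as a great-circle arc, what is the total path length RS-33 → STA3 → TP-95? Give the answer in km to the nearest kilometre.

3824 km

RS-33→STA3: c = 0.329379 rad, d = 2099.79 km
STA3→TP-95: c = 0.270452 rad, d = 1724.13 km
Total = 2099.79 + 1724.13 = 3823.92 km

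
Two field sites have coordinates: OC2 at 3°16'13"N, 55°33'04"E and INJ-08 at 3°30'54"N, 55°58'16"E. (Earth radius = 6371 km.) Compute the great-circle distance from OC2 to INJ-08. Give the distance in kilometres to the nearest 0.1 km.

54.0 km

OC2: φ = +3.27028°, λ = +55.55111°
INJ-08: φ = +3.51500°, λ = +55.97111°
Δφ = 0.2447°,  Δλ = 0.4200°
a = sin²(Δφ/2) + cos φ₁ cos φ₂ sin²(Δλ/2) = 0.000018
c = 2·arcsin(√a) = 0.008473 rad = 0.4855°
d = R·c = 6371 × 0.008473 = 54.0 km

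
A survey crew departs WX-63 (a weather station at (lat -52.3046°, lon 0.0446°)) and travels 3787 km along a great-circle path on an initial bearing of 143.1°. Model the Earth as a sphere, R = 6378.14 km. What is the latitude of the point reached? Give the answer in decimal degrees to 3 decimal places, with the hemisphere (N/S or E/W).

68.344°S

δ = d/R = 3787/6378.14 = 0.593747 rad
φ₂ = arcsin(sin φ₁ cos δ + cos φ₁ sin δ cos θ)
   = arcsin(-0.79127·0.82885 + 0.61146·0.55947·-0.79968) = -68.34385°
λ₂ = λ₁ + atan2(sin θ sin δ cos φ₁, cos δ − sin φ₁ sin φ₂) = 65.58557°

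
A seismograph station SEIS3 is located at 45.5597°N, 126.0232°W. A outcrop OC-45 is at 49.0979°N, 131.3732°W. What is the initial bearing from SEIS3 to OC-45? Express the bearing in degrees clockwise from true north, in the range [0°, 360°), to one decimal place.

Δλ = -5.3500°
y = sin Δλ · cos φ₂ = -0.061050
x = cos φ₁ sin φ₂ − sin φ₁ cos φ₂ cos Δλ = 0.063751
θ = atan2(y, x) = -43.7605° → 316.2395° (mod 360°)

316.2°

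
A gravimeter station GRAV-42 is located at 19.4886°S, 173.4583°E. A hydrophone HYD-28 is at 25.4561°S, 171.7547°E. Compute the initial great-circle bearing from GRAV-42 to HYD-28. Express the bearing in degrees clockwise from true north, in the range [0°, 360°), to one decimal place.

Δλ = -1.7036°
y = sin Δλ · cos φ₂ = -0.026843
x = cos φ₁ sin φ₂ − sin φ₁ cos φ₂ cos Δλ = -0.104097
θ = atan2(y, x) = -165.5406° → 194.4594° (mod 360°)

194.5°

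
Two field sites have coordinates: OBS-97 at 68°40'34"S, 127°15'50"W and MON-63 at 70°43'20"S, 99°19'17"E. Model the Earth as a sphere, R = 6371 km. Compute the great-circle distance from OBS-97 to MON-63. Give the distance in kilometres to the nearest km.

OBS-97: φ = -68.67611°, λ = -127.26389°
MON-63: φ = -70.72222°, λ = +99.32139°
Δφ = -2.0461°,  Δλ = -133.4147°
a = sin²(Δφ/2) + cos φ₁ cos φ₂ sin²(Δλ/2) = 0.101602
c = 2·arcsin(√a) = 0.648821 rad = 37.1747°
d = R·c = 6371 × 0.648821 = 4133.6 km

4134 km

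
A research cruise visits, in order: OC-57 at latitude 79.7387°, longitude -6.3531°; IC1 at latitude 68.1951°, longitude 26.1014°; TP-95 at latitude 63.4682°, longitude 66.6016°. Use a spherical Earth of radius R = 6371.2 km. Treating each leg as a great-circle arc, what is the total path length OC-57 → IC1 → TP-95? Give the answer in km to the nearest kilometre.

OC-57→IC1: c = 0.247865 rad, d = 1579.20 km
IC1→TP-95: c = 0.294855 rad, d = 1878.58 km
Total = 1579.20 + 1878.58 = 3457.78 km

3458 km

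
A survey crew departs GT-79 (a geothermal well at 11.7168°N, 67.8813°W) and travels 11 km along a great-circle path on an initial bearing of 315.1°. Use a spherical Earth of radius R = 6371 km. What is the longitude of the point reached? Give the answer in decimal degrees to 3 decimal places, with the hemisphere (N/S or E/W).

δ = d/R = 11/6371 = 0.001727 rad
φ₂ = arcsin(sin φ₁ cos δ + cos φ₁ sin δ cos θ)
   = arcsin(0.20307·1.00000 + 0.97916·0.00173·0.70834) = 11.78686°
λ₂ = λ₁ + atan2(sin θ sin δ cos φ₁, cos δ − sin φ₁ sin φ₂) = -67.95263°

67.953°W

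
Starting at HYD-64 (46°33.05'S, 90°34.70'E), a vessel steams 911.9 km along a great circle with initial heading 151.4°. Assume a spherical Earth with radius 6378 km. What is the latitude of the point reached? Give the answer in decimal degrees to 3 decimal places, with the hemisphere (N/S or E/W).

53.573°S

HYD-64: φ = -46.55083°, λ = +90.57833°
δ = d/R = 911.9/6378 = 0.142976 rad
φ₂ = arcsin(sin φ₁ cos δ + cos φ₁ sin δ cos θ)
   = arcsin(-0.72598·0.98980 + 0.68771·0.14249·-0.87798) = -53.57279°
λ₂ = λ₁ + atan2(sin θ sin δ cos φ₁, cos δ − sin φ₁ sin φ₂) = 97.17431°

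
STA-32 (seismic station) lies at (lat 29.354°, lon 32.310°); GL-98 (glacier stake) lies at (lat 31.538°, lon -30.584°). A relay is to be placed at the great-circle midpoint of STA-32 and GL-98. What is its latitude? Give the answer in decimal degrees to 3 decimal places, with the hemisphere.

Bx = cos φ₂ cos Δλ = 0.388337,  By = cos φ₂ sin Δλ = -0.758682
φₘ = atan2(sin φ₁ + sin φ₂, √((cos φ₁ + Bx)² + By²)) = 34.56505°
λₘ = λ₁ + atan2(By, cos φ₁ + Bx) = 1.25555°

34.565°N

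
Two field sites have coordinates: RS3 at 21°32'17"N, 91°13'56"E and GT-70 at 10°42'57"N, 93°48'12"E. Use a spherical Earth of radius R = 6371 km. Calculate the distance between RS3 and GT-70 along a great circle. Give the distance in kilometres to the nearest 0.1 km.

RS3: φ = +21.53806°, λ = +91.23222°
GT-70: φ = +10.71583°, λ = +93.80333°
Δφ = -10.8222°,  Δλ = 2.5711°
a = sin²(Δφ/2) + cos φ₁ cos φ₂ sin²(Δλ/2) = 0.009353
c = 2·arcsin(√a) = 0.193722 rad = 11.0995°
d = R·c = 6371 × 0.193722 = 1234.2 km

1234.2 km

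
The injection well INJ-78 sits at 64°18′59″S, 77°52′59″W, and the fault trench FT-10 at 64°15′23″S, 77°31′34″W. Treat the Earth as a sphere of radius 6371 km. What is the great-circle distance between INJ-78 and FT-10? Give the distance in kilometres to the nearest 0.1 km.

INJ-78: φ = -64.31639°, λ = -77.88306°
FT-10: φ = -64.25639°, λ = -77.52611°
Δφ = 0.0600°,  Δλ = 0.3569°
a = sin²(Δφ/2) + cos φ₁ cos φ₂ sin²(Δλ/2) = 0.000002
c = 2·arcsin(√a) = 0.002899 rad = 0.1661°
d = R·c = 6371 × 0.002899 = 18.5 km

18.5 km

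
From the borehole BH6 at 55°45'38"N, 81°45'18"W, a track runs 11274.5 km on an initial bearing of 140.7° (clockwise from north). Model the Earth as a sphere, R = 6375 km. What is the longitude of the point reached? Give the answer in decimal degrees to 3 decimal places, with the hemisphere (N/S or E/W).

31.516°W

BH6: φ = +55.76056°, λ = -81.75500°
δ = d/R = 11274.5/6375 = 1.768549 rad
φ₂ = arcsin(sin φ₁ cos δ + cos φ₁ sin δ cos θ)
   = arcsin(0.82669·-0.19647 + 0.56265·0.98051·-0.77384) = -36.10982°
λ₂ = λ₁ + atan2(sin θ sin δ cos φ₁, cos δ − sin φ₁ sin φ₂) = -31.51632°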